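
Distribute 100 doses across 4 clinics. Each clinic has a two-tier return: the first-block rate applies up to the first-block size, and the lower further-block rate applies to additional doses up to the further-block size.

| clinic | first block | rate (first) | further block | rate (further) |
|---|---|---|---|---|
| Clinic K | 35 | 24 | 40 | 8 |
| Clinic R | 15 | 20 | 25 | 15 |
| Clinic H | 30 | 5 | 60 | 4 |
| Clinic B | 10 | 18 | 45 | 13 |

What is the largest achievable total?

1890

Rank every tier by rate: Clinic K/first 24 > Clinic R/first 20 > Clinic B/first 18 > Clinic R/second 15 > Clinic B/second 13 > Clinic K/second 8 > Clinic H/first 5 > Clinic H/second 4.
Clinic K/first (24): +35 — 65 left.
Clinic R first at 20: fill all 15 — 50 left.
Fill Clinic B first block (10 at 18) — 40 left.
Clinic R/second (15): +25 — 15 left.
15 remain; put them into Clinic B second at 13.
Total = 24×35 + 20×15 + 18×10 + 15×25 + 13×15 = 1890.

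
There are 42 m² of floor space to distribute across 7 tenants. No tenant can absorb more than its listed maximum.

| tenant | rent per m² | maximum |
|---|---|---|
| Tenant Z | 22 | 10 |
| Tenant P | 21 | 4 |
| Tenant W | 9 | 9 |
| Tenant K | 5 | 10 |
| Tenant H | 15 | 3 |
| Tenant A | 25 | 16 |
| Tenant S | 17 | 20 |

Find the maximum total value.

Rank by rent per m²: Tenant A 25 > Tenant Z 22 > Tenant P 21 > Tenant S 17 > Tenant H 15 > Tenant W 9 > Tenant K 5.
Tenant A takes 16 to reach its cap of 16 → 26 left.
Give Tenant Z 10 to hit its cap of 10 → 16 left.
Tenant P: +4 to 4 (cap) → 12 left.
Only 12 left; Tenant S takes them to reach 12.
Total = 22×10 + 21×4 + 25×16 + 17×12 = 908.

908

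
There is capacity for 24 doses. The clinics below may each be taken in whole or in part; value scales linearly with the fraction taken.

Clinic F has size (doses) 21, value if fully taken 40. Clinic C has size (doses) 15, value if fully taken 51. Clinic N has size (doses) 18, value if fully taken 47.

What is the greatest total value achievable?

74.5

Sort by value density: Clinic C 51/15≈3.4, Clinic N 47/18≈2.61, Clinic F 40/21≈1.9.
Clinic C: take in full, 15 doses for value 51 — 9 left.
Only 9 doses remain; take 9/18 of Clinic N for value 47×9/18 = 23.5.
Total value = 74.5.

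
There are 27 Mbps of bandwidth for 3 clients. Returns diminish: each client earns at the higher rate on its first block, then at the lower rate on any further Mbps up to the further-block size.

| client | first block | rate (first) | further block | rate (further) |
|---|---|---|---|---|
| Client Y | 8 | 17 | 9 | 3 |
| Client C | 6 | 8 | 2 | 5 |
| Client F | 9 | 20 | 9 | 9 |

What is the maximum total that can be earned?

Rank every tier by rate: Client F/first 20 > Client Y/first 17 > Client F/second 9 > Client C/first 8 > Client C/second 5 > Client Y/second 3.
Client F/first (20): +9 ; 18 left.
Client Y first at 17: fill all 8 ; 10 left.
Fill Client F second block (9 at 9) ; 1 left.
Client C/first: +1 of 6 at 8; pool empty.
Total = 20×9 + 17×8 + 9×9 + 8×1 = 405.

405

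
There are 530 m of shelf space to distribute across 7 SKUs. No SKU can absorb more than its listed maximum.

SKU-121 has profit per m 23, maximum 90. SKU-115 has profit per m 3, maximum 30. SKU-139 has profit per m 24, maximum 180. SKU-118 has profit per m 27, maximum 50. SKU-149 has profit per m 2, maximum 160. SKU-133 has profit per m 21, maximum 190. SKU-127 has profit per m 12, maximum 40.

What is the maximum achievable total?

Rank by profit per m: SKU-118 27 > SKU-139 24 > SKU-121 23 > SKU-133 21 > SKU-127 12 > SKU-115 3 > SKU-149 2.
Give SKU-118 50 to hit its cap of 50 ; 480 left.
SKU-139: +180 to 180 (cap) ; 300 left.
SKU-121 takes 90 to reach its cap of 90 ; 210 left.
SKU-133: +190 to 190 (cap) ; 20 left.
SKU-127: +20 (room for 40) → 20. Pool exhausted.
Total = 23×90 + 24×180 + 27×50 + 21×190 + 12×20 = 11970.

11970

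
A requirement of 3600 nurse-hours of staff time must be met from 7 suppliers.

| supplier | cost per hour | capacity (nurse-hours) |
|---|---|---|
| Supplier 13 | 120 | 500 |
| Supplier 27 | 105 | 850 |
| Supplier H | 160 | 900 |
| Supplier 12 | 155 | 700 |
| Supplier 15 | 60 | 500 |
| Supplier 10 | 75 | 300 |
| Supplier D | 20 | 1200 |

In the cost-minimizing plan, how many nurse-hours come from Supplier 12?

Fill from the cheapest supplier first.
Supplier D (20): use full 1200 ; 2400 nurse-hours to go.
Supplier 15 (60): use full 500 ; 1900 nurse-hours to go.
Supplier 10 (75): use full 300 ; 1600 nurse-hours to go.
Supplier 27 (105): use full 850 ; 750 nurse-hours to go.
Supplier 13 at 120: take all 500 nurse-hours ; 250 still needed.
Supplier 12 at 155: take 250 of its 700 ; requirement met.
Supplier H: unused.

250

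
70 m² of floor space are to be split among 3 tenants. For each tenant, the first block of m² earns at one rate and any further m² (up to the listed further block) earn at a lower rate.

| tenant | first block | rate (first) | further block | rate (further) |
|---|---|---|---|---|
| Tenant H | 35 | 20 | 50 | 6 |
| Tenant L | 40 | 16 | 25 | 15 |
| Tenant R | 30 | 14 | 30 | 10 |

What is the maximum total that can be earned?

Rank every tier by rate: Tenant H/first 20 > Tenant L/first 16 > Tenant L/second 15 > Tenant R/first 14 > Tenant R/second 10 > Tenant H/second 6.
Tenant H first at 20: fill all 35 ; 35 left.
35 remain; put them into Tenant L first at 16.
Total = 20×35 + 16×35 = 1260.

1260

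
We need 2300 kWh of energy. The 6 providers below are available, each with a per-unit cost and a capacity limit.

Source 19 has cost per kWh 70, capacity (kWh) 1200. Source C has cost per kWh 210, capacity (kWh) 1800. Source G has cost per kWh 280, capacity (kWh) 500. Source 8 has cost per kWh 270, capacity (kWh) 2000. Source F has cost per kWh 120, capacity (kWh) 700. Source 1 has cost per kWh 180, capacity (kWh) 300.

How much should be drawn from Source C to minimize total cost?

100

Cheapest first:
Take 1200 from Source 19 at 70 ; need 1100 more.
Take 700 from Source F at 120 ; need 400 more.
Take 300 from Source 1 at 180 ; need 100 more.
Source C (210): take the remaining 100 ; done.
Source 8, Source G: unused.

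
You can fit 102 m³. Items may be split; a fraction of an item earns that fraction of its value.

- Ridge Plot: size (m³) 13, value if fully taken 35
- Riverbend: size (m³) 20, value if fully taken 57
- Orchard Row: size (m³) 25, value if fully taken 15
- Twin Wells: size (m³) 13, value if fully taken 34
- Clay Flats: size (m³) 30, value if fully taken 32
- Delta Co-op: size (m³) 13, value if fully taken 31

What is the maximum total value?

196.8

Rank by value-to-size ratio: Riverbend 57/20≈2.85, Ridge Plot 35/13≈2.69, Twin Wells 34/13≈2.62, Delta Co-op 31/13≈2.38, Clay Flats 32/30≈1.07, Orchard Row 15/25≈0.6.
Take all of Riverbend (20 m³, value 57) → 82 m³ left.
Take all of Ridge Plot (13 m³, value 35) → 69 m³ left.
Take all of Twin Wells (13 m³, value 34) → 56 m³ left.
All 13 m³ of Delta Co-op fit (value 31) → 43 remain.
Take all of Clay Flats (30 m³, value 32) → 13 m³ left.
Only 13 m³ remain; take 13/25 of Orchard Row for value 15×13/25 = 7.8.
Total value = 196.8.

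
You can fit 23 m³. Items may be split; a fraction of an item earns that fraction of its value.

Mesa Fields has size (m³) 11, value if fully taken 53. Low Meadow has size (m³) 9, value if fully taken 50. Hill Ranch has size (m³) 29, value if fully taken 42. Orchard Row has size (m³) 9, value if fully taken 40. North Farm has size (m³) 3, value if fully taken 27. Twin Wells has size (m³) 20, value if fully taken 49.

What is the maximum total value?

Sort by value density: North Farm 27/3≈9, Low Meadow 50/9≈5.56, Mesa Fields 53/11≈4.82, Orchard Row 40/9≈4.44, Twin Wells 49/20≈2.45, Hill Ranch 42/29≈1.45.
All 3 m³ of North Farm fit (value 27) — 20 remain.
All 9 m³ of Low Meadow fit (value 50) — 11 remain.
Take all of Mesa Fields (11 m³, value 53) — 0 m³ left.
Total value = 130.

130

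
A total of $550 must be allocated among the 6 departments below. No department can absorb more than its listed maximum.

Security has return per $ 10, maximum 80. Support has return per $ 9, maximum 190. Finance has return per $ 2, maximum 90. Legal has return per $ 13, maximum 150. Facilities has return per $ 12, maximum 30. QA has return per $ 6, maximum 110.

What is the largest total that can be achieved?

Order the departments by return per $: Legal 13 > Facilities 12 > Security 10 > Support 9 > QA 6 > Finance 2.
Legal: +150 to 150 (cap) ; 400 left.
Facilities: +30 to 30 (cap) ; 370 left.
Security: +80 to 80 (cap) ; 290 left.
Give Support 190 to hit its cap of 190 ; 100 left.
Only 100 left; QA takes them to reach 100.
Total = 10×80 + 9×190 + 13×150 + 12×30 + 6×100 = 5420.

5420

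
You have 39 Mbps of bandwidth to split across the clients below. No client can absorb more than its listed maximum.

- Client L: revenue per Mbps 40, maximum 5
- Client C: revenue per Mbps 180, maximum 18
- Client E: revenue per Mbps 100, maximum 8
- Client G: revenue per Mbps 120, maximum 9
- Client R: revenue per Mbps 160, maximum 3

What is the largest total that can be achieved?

Order the clients by revenue per Mbps: Client C 180 > Client R 160 > Client G 120 > Client E 100 > Client L 40.
Client C: +18 to 18 (cap) → 21 left.
Give Client R 3 to hit its cap of 3 → 18 left.
Client G takes 9 to reach its cap of 9 → 9 left.
Client E takes 8 to reach its cap of 8 → 1 left.
Client L has room for 5 but only 1 remain, so it gets 1.
Total = 40×1 + 180×18 + 100×8 + 120×9 + 160×3 = 5640.

5640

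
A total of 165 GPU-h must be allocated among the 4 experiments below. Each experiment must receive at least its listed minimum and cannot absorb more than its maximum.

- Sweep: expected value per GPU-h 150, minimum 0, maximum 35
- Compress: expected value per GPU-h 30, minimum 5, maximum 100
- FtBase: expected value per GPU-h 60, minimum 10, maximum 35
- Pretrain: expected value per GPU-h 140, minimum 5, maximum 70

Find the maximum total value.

Meeting every minimum uses 0+5+10+5 = 20 GPU-h, leaving 145.
Rank by expected value per GPU-h: Sweep 150 > Pretrain 140 > FtBase 60 > Compress 30.
Give Sweep 35 more to hit its cap of 35 → 110 left.
Pretrain: +65 to 70 (cap) → 45 left.
FtBase takes 25 more to reach its cap of 35 → 20 left.
Compress has room for 95 more but only 20 remain, so it gets 25.
Total = 150×35 + 30×25 + 60×35 + 140×70 = 17900.

17900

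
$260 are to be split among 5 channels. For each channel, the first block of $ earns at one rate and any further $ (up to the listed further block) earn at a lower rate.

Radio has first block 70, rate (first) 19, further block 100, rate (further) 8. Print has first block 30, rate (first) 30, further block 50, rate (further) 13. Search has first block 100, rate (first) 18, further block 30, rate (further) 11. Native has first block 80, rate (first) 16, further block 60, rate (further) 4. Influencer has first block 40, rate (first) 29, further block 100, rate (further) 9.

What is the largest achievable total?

Order all 10 blocks by rate: Print/tier1 30 > Influencer/tier1 29 > Radio/tier1 19 > Search/tier1 18 > Native/tier1 16 > Print/tier2 13 > Search/tier2 11 > Influencer/tier2 9 > Radio/tier2 8 > Native/tier2 4.
Print/tier1 (30): +30 — 230 left.
Influencer tier1 at 29: fill all 40 — 190 left.
Fill Radio tier1 block (70 at 19) — 120 left.
Search/tier1 (18): +100 — 20 left.
20 remain; put them into Native tier1 at 16.
Total = 30×30 + 29×40 + 19×70 + 18×100 + 16×20 = 5510.

5510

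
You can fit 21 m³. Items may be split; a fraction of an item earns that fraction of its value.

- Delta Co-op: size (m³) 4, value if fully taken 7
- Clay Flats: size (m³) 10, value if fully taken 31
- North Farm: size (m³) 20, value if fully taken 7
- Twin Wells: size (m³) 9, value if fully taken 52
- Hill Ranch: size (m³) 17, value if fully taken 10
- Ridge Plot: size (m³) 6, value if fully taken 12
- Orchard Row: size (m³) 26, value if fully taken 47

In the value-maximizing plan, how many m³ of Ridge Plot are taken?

Best value per unit of size first: Twin Wells 52/9≈5.78, Clay Flats 31/10≈3.1, Ridge Plot 12/6≈2, Orchard Row 47/26≈1.81, Delta Co-op 7/4≈1.75, Hill Ranch 10/17≈0.588, North Farm 7/20≈0.35.
Twin Wells: take in full, 9 m³ for value 52 ; 12 left.
All 10 m³ of Clay Flats fit (value 31) ; 2 remain.
Only 2 m³ remain; take 2/6 of Ridge Plot for value 12×2/6 = 4.

2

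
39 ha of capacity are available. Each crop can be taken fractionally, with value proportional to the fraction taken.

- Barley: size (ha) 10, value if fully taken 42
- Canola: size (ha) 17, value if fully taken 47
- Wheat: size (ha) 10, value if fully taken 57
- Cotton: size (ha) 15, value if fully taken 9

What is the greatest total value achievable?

Rank by value-to-size ratio: Wheat 57/10≈5.7, Barley 42/10≈4.2, Canola 47/17≈2.76, Cotton 9/15≈0.6.
All 10 ha of Wheat fit (value 57) ; 29 remain.
All 10 ha of Barley fit (value 42) ; 19 remain.
Take all of Canola (17 ha, value 47) ; 2 ha left.
Only 2 ha remain; take 2/15 of Cotton for value 9×2/15 = 1.2.
Total value = 147.2.

147.2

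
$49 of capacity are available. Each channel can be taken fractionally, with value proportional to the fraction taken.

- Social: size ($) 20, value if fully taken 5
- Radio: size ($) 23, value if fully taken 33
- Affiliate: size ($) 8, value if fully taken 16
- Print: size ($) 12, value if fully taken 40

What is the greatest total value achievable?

Best value per unit of size first: Print 40/12≈3.33, Affiliate 16/8≈2, Radio 33/23≈1.43, Social 5/20≈0.25.
Print: take in full, 12 $ for value 40 → 37 left.
Affiliate: take in full, 8 $ for value 16 → 29 left.
Radio: take in full, 23 $ for value 33 → 6 left.
Fill the last 6 $ with part of Social: 6/20 of it earns 1.5.
Total value = 90.5.

90.5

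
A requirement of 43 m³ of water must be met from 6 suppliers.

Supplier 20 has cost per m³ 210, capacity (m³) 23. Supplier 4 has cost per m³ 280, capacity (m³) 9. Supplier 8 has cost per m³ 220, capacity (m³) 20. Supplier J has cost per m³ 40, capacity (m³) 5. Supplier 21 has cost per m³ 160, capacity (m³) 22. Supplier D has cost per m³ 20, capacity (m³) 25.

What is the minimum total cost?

2780

Use suppliers in increasing cost order.
Supplier D at 20: take all 25 m³ → 18 still needed.
Supplier J (40): use full 5 → 13 m³ to go.
Supplier 21 (160): take the remaining 13 → done.
Supplier 20, Supplier 8, Supplier 4: unused.
Cost = 25×20 + 5×40 + 13×160 = 2780.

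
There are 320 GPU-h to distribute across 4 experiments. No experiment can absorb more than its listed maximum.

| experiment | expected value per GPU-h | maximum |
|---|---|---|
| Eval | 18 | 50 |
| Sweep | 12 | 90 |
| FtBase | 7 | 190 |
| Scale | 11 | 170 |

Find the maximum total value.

3920

Highest expected value per GPU-h first: Eval 18 > Sweep 12 > Scale 11 > FtBase 7.
Eval takes 50 to reach its cap of 50 — 270 left.
Sweep takes 90 to reach its cap of 90 — 180 left.
Scale: +170 to 170 (cap) — 10 left.
FtBase has room for 190 but only 10 remain, so it gets 10.
Total = 18×50 + 12×90 + 7×10 + 11×170 = 3920.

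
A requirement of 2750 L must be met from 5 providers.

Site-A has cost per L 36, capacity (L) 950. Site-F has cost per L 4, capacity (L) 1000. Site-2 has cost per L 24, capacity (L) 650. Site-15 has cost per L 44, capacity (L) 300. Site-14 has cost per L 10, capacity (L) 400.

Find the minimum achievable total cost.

Use providers in increasing cost order.
Site-F at 4: take all 1000 L — 1750 still needed.
Take 400 from Site-14 at 10 — need 1350 more.
Site-2 (24): use full 650 — 700 L to go.
Take 700 from Site-A at 36 to finish.
Site-15: unused.
Cost = 1000×4 + 400×10 + 650×24 + 700×36 = 48800.

48800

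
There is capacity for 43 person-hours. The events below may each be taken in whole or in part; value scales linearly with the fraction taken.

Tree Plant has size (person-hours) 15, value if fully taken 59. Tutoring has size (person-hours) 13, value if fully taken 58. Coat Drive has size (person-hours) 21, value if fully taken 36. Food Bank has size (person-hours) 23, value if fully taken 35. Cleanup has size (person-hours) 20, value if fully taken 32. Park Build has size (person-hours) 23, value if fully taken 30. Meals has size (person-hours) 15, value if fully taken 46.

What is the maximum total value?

Best value per unit of size first: Tutoring 58/13≈4.46, Tree Plant 59/15≈3.93, Meals 46/15≈3.07, Coat Drive 36/21≈1.71, Cleanup 32/20≈1.6, Food Bank 35/23≈1.52, Park Build 30/23≈1.3.
All 13 person-hours of Tutoring fit (value 58) — 30 remain.
Take all of Tree Plant (15 person-hours, value 59) — 15 person-hours left.
All 15 person-hours of Meals fit (value 46) — 0 remain.
Total value = 163.

163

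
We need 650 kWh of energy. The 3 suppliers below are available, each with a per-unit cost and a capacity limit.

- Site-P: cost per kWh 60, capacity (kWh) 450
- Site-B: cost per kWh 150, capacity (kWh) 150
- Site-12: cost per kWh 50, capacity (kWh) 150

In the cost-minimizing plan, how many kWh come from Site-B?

Cheapest first:
Take 150 from Site-12 at 50 — need 500 more.
Site-P at 60: take all 450 kWh — 50 still needed.
Site-B (150): take the remaining 50 — done.

50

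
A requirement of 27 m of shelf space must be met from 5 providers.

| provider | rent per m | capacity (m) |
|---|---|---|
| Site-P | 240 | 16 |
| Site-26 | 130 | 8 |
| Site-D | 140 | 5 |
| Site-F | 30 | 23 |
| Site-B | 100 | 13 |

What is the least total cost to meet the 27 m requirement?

Use providers in increasing cost order.
Site-F (30): use full 23 — 4 m to go.
Take 4 from Site-B at 100 to finish.
Site-26, Site-D, Site-P: unused.
Cost = 23×30 + 4×100 = 1090.

1090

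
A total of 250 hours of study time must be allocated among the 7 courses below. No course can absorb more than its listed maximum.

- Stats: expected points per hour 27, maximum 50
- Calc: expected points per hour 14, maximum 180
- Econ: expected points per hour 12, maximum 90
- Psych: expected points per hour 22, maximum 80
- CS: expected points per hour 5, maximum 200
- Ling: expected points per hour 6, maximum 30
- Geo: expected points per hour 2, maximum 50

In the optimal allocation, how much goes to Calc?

120

Rank by expected points per hour: Stats 27 > Psych 22 > Calc 14 > Econ 12 > Ling 6 > CS 5 > Geo 2.
Stats takes 50 to reach its cap of 50 → 200 left.
Psych takes 80 to reach its cap of 80 → 120 left.
Only 120 left; Calc takes them to reach 120.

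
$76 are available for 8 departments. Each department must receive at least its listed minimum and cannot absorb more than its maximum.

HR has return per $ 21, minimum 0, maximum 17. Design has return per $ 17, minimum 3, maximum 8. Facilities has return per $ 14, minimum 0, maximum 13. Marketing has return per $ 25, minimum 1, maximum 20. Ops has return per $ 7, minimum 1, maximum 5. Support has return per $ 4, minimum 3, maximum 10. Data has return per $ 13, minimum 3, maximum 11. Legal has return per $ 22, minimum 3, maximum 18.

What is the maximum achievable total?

Meeting every minimum uses 0+3+0+1+1+3+3+3 = 14 $, leaving 62.
Rank by return per $: Marketing 25 > Legal 22 > HR 21 > Design 17 > Facilities 14 > Data 13 > Ops 7 > Support 4.
Marketing: +19 to 20 (cap) ; 43 left.
Legal takes 15 more to reach its cap of 18 ; 28 left.
Give HR 17 more to hit its cap of 17 ; 11 left.
Give Design 5 more to hit its cap of 8 ; 6 left.
Only 6 left; Facilities takes them to reach 6.
Total = 21×17 + 17×8 + 14×6 + 25×20 + 7×1 + 4×3 + 13×3 + 22×18 = 1531.

1531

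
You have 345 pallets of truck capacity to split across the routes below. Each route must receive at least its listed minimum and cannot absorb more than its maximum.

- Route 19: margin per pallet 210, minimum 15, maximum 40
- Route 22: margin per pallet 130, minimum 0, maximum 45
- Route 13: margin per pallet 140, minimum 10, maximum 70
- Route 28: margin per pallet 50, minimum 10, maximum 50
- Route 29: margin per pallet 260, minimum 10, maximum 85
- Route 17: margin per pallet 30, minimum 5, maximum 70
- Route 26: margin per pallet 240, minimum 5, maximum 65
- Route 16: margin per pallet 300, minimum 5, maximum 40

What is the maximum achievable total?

Meeting every minimum uses 15+0+10+10+10+5+5+5 = 60 pallets, leaving 285.
Rank by margin per pallet: Route 16 300 > Route 29 260 > Route 26 240 > Route 19 210 > Route 13 140 > Route 22 130 > Route 28 50 > Route 17 30.
Route 16: +35 to 40 (cap) ; 250 left.
Route 29 takes 75 more to reach its cap of 85 ; 175 left.
Give Route 26 60 more to hit its cap of 65 ; 115 left.
Give Route 19 25 more to hit its cap of 40 ; 90 left.
Route 13 takes 60 more to reach its cap of 70 ; 30 left.
Route 22: +30 (room for 45) → 30. Pool exhausted.
Total = 210×40 + 130×30 + 140×70 + 50×10 + 260×85 + 30×5 + 240×65 + 300×40 = 72450.

72450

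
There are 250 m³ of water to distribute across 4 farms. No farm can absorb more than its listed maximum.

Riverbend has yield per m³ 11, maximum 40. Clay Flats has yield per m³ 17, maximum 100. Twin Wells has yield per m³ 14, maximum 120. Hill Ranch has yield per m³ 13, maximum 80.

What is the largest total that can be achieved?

Order the farms by yield per m³: Clay Flats 17 > Twin Wells 14 > Hill Ranch 13 > Riverbend 11.
Clay Flats: +100 to 100 (cap) ; 150 left.
Twin Wells takes 120 to reach its cap of 120 ; 30 left.
Hill Ranch: +30 (room for 80) → 30. Pool exhausted.
Total = 17×100 + 14×120 + 13×30 = 3770.

3770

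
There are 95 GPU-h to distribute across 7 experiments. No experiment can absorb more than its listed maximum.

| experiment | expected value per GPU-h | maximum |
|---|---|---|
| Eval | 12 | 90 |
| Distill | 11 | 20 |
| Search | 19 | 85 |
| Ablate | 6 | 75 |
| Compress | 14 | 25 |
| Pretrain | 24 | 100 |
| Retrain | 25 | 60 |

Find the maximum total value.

Order the experiments by expected value per GPU-h: Retrain 25 > Pretrain 24 > Search 19 > Compress 14 > Eval 12 > Distill 11 > Ablate 6.
Give Retrain 60 to hit its cap of 60 — 35 left.
Pretrain: +35 (room for 100) → 35. Pool exhausted.
Total = 24×35 + 25×60 = 2340.

2340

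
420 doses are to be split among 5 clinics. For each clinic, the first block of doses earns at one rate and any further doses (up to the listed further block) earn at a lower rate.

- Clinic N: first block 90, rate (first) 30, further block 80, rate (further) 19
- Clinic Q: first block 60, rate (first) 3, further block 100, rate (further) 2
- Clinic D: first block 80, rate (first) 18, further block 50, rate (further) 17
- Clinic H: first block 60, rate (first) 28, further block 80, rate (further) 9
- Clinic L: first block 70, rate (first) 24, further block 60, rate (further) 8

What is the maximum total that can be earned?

9700

Rank every tier by rate: Clinic N/T1 30 > Clinic H/T1 28 > Clinic L/T1 24 > Clinic N/T2 19 > Clinic D/T1 18 > Clinic D/T2 17 > Clinic H/T2 9 > Clinic L/T2 8 > Clinic Q/T1 3 > Clinic Q/T2 2.
Clinic N/T1 (30): +90 ; 330 left.
Fill Clinic H T1 block (60 at 28) ; 270 left.
Clinic L/T1 (24): +70 ; 200 left.
Clinic N/T2 (19): +80 ; 120 left.
Fill Clinic D T1 block (80 at 18) ; 40 left.
Clinic D/T2: +40 of 50 at 17; pool empty.
Total = 30×90 + 28×60 + 24×70 + 19×80 + 18×80 + 17×40 = 9700.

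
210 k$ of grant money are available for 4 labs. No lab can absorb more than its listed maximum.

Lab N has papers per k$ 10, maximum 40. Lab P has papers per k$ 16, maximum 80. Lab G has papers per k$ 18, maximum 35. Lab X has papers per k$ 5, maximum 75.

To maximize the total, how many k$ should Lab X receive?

Highest papers per k$ first: Lab G 18 > Lab P 16 > Lab N 10 > Lab X 5.
Give Lab G 35 to hit its cap of 35 → 175 left.
Lab P: +80 to 80 (cap) → 95 left.
Give Lab N 40 to hit its cap of 40 → 55 left.
Lab X: +55 (room for 75) → 55. Pool exhausted.

55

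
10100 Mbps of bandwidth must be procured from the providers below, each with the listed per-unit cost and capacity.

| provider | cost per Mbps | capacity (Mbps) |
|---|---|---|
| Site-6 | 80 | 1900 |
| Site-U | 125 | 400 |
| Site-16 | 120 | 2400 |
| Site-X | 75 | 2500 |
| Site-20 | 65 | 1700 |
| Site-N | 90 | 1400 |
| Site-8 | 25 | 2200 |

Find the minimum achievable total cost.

Use providers in increasing cost order.
Take 2200 from Site-8 at 25 ; need 7900 more.
Take 1700 from Site-20 at 65 ; need 6200 more.
Site-X (75): use full 2500 ; 3700 Mbps to go.
Site-6 at 80: take all 1900 Mbps ; 1800 still needed.
Site-N at 90: take all 1400 Mbps ; 400 still needed.
Site-16 (120): take the remaining 400 ; done.
Site-U: unused.
Cost = 2200×25 + 1700×65 + 2500×75 + 1900×80 + 1400×90 + 400×120 = 679000.

679000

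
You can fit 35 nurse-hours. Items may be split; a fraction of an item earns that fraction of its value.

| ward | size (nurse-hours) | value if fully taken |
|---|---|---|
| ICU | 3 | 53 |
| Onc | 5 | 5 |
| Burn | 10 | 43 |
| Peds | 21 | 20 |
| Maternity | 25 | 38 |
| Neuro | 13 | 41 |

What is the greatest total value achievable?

Rank by value-to-size ratio: ICU 53/3≈17.7, Burn 43/10≈4.3, Neuro 41/13≈3.15, Maternity 38/25≈1.52, Onc 5/5≈1, Peds 20/21≈0.952.
All 3 nurse-hours of ICU fit (value 53) ; 32 remain.
Burn: take in full, 10 nurse-hours for value 43 ; 22 left.
Take all of Neuro (13 nurse-hours, value 41) ; 9 nurse-hours left.
9 nurse-hours left: a 9/25 share of Maternity gives 38×9/25 = 13.68.
Total value = 150.68.

150.68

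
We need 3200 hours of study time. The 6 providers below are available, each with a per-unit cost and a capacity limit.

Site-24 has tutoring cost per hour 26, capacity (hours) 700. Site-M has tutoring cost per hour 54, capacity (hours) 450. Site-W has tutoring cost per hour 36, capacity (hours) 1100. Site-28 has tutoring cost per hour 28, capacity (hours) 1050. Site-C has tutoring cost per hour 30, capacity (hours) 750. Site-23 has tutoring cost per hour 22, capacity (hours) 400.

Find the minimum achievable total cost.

89700

Use providers in increasing cost order.
Take 400 from Site-23 at 22 ; need 2800 more.
Site-24 (26): use full 700 ; 2100 hours to go.
Site-28 at 28: take all 1050 hours ; 1050 still needed.
Site-C (30): use full 750 ; 300 hours to go.
Site-W at 36: take 300 of its 1100 ; requirement met.
Site-M: unused.
Cost = 400×22 + 700×26 + 1050×28 + 750×30 + 300×36 = 89700.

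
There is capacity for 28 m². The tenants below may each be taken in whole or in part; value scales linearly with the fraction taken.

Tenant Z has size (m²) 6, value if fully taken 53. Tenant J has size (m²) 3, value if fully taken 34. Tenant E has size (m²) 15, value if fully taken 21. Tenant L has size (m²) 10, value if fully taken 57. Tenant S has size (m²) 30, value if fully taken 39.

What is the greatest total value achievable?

156.6

Best value per unit of size first: Tenant J 34/3≈11.3, Tenant Z 53/6≈8.83, Tenant L 57/10≈5.7, Tenant E 21/15≈1.4, Tenant S 39/30≈1.3.
Take all of Tenant J (3 m², value 34) → 25 m² left.
All 6 m² of Tenant Z fit (value 53) → 19 remain.
All 10 m² of Tenant L fit (value 57) → 9 remain.
Fill the last 9 m² with part of Tenant E: 9/15 of it earns 12.6.
Total value = 156.6.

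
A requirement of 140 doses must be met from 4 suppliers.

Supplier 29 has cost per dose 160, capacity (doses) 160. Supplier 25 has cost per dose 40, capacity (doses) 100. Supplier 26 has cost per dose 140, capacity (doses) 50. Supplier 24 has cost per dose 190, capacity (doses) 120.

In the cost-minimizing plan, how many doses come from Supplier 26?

Cheapest first:
Supplier 25 (40): use full 100 → 40 doses to go.
Supplier 26 (140): take the remaining 40 → done.
Supplier 29, Supplier 24: unused.

40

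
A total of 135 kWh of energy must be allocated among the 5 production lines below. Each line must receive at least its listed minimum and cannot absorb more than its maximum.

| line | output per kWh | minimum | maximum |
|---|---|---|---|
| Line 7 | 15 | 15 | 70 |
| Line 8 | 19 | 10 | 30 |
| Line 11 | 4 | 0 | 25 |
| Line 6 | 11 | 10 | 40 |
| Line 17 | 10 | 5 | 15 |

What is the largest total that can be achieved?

Meeting every minimum uses 15+10+0+10+5 = 40 kWh, leaving 95.
Order the production lines by output per kWh: Line 8 19 > Line 7 15 > Line 6 11 > Line 17 10 > Line 11 4.
Line 8: +20 to 30 (cap) ; 75 left.
Line 7 takes 55 more to reach its cap of 70 ; 20 left.
Line 6: +20 (room for 30) → 30. Pool exhausted.
Total = 15×70 + 19×30 + 11×30 + 10×5 = 2000.

2000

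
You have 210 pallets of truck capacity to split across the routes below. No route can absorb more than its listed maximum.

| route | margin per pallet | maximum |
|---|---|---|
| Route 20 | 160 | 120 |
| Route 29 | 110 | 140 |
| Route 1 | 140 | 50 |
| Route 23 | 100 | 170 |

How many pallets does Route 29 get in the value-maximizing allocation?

Rank by margin per pallet: Route 20 160 > Route 1 140 > Route 29 110 > Route 23 100.
Route 20: +120 to 120 (cap) → 90 left.
Give Route 1 50 to hit its cap of 50 → 40 left.
Only 40 left; Route 29 takes them to reach 40.

40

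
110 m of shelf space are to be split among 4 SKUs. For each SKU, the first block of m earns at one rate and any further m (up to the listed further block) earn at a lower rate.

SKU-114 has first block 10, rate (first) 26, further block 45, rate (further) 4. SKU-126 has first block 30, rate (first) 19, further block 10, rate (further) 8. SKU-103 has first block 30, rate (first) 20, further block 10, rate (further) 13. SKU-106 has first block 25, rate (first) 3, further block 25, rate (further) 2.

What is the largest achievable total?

1720

Treat each block as its own option and order by rate: SKU-114/T1 26 > SKU-103/T1 20 > SKU-126/T1 19 > SKU-103/T2 13 > SKU-126/T2 8 > SKU-114/T2 4 > SKU-106/T1 3 > SKU-106/T2 2.
Fill SKU-114 T1 block (10 at 26) → 100 left.
SKU-103/T1 (20): +30 → 70 left.
Fill SKU-126 T1 block (30 at 19) → 40 left.
SKU-103/T2 (13): +10 → 30 left.
Fill SKU-126 T2 block (10 at 8) → 20 left.
SKU-114 T2 at 4: only 20 left, fill 20.
Total = 26×10 + 20×30 + 19×30 + 13×10 + 8×10 + 4×20 = 1720.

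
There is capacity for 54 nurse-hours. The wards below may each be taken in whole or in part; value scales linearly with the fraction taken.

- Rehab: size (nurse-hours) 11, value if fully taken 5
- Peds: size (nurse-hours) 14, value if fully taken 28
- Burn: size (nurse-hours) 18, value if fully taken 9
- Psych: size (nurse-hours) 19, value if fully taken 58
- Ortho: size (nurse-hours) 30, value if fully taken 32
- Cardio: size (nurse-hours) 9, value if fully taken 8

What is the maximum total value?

Sort by value density: Psych 58/19≈3.05, Peds 28/14≈2, Ortho 32/30≈1.07, Cardio 8/9≈0.889, Burn 9/18≈0.5, Rehab 5/11≈0.455.
All 19 nurse-hours of Psych fit (value 58) → 35 remain.
All 14 nurse-hours of Peds fit (value 28) → 21 remain.
Only 21 nurse-hours remain; take 21/30 of Ortho for value 32×21/30 = 22.4.
Total value = 108.4.

108.4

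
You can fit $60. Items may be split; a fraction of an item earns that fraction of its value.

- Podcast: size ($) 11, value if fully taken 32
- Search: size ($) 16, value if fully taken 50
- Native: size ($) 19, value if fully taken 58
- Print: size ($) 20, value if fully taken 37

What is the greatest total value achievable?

165.9

Rank by value-to-size ratio: Search 50/16≈3.12, Native 58/19≈3.05, Podcast 32/11≈2.91, Print 37/20≈1.85.
Take all of Search (16 $, value 50) — 44 $ left.
Native: take in full, 19 $ for value 58 — 25 left.
All 11 $ of Podcast fit (value 32) — 14 remain.
14 $ left: a 14/20 share of Print gives 37×14/20 = 25.9.
Total value = 165.9.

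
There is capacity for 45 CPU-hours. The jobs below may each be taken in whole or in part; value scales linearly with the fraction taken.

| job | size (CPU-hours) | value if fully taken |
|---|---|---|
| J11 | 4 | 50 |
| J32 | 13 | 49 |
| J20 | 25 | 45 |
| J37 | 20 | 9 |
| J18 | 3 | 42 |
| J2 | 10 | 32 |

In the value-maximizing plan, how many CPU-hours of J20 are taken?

Best value per unit of size first: J18 42/3≈14, J11 50/4≈12.5, J32 49/13≈3.77, J2 32/10≈3.2, J20 45/25≈1.8, J37 9/20≈0.45.
J18: take in full, 3 CPU-hours for value 42 → 42 left.
Take all of J11 (4 CPU-hours, value 50) → 38 CPU-hours left.
Take all of J32 (13 CPU-hours, value 49) → 25 CPU-hours left.
Take all of J2 (10 CPU-hours, value 32) → 15 CPU-hours left.
Only 15 CPU-hours remain; take 15/25 of J20 for value 45×15/25 = 27.

15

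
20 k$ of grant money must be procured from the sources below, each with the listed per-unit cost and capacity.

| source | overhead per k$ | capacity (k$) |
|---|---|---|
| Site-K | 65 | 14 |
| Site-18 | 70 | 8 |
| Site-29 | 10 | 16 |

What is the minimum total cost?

Use sources in increasing cost order.
Site-29 (10): use full 16 → 4 k$ to go.
Take 4 from Site-K at 65 to finish.
Site-18: unused.
Cost = 16×10 + 4×65 = 420.

420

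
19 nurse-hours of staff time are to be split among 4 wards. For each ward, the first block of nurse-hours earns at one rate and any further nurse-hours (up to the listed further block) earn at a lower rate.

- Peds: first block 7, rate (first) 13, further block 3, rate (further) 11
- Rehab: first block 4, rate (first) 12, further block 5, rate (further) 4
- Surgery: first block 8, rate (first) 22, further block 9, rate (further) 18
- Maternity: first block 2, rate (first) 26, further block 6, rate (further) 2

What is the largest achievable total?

390

Order all 8 blocks by rate: Maternity/tier1 26 > Surgery/tier1 22 > Surgery/tier2 18 > Peds/tier1 13 > Rehab/tier1 12 > Peds/tier2 11 > Rehab/tier2 4 > Maternity/tier2 2.
Maternity tier1 at 26: fill all 2 ; 17 left.
Fill Surgery tier1 block (8 at 22) ; 9 left.
Fill Surgery tier2 block (9 at 18) ; 0 left.
Total = 26×2 + 22×8 + 18×9 = 390.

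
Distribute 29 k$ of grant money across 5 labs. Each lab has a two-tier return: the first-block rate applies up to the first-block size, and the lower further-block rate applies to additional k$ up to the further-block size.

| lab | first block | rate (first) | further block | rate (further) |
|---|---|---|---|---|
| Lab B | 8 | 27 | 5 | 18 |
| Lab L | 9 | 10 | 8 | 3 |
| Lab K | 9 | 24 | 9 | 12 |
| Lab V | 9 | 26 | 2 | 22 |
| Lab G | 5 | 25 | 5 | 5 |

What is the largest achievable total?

Order all 10 blocks by rate: Lab B/T1 27 > Lab V/T1 26 > Lab G/T1 25 > Lab K/T1 24 > Lab V/T2 22 > Lab B/T2 18 > Lab K/T2 12 > Lab L/T1 10 > Lab G/T2 5 > Lab L/T2 3.
Lab B/T1 (27): +8 ; 21 left.
Fill Lab V T1 block (9 at 26) ; 12 left.
Lab G T1 at 25: fill all 5 ; 7 left.
Lab K/T1: +7 of 9 at 24; pool empty.
Total = 27×8 + 26×9 + 25×5 + 24×7 = 743.

743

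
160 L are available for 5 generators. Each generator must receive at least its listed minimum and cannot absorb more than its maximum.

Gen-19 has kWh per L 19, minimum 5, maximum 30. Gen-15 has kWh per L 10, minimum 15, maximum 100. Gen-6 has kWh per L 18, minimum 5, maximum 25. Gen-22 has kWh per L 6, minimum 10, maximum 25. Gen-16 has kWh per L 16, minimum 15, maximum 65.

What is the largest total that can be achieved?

2420

Meeting every minimum uses 5+15+5+10+15 = 50 L, leaving 110.
Rank by kWh per L: Gen-19 19 > Gen-6 18 > Gen-16 16 > Gen-15 10 > Gen-22 6.
Give Gen-19 25 more to hit its cap of 30 → 85 left.
Gen-6: +20 to 25 (cap) → 65 left.
Gen-16: +50 to 65 (cap) → 15 left.
Gen-15: +15 (room for 85) → 30. Pool exhausted.
Total = 19×30 + 10×30 + 18×25 + 6×10 + 16×65 = 2420.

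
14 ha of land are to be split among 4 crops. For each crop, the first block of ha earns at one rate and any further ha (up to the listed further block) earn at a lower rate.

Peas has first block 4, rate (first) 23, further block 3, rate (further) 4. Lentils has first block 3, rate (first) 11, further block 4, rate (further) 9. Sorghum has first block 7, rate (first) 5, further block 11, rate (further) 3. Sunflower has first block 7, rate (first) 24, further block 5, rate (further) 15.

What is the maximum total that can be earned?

Rank every tier by rate: Sunflower/first 24 > Peas/first 23 > Sunflower/second 15 > Lentils/first 11 > Lentils/second 9 > Sorghum/first 5 > Peas/second 4 > Sorghum/second 3.
Sunflower/first (24): +7 — 7 left.
Peas/first (23): +4 — 3 left.
Sunflower second at 15: only 3 left, fill 3.
Total = 24×7 + 23×4 + 15×3 = 305.

305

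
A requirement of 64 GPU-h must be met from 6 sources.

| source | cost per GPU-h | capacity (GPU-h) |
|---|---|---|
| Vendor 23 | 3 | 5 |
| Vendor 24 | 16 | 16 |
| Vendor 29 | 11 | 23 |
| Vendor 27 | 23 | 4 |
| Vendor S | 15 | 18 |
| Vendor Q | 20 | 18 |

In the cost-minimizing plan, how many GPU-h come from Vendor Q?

2

Cheapest first:
Vendor 23 at 3: take all 5 GPU-h — 59 still needed.
Vendor 29 at 11: take all 23 GPU-h — 36 still needed.
Vendor S at 15: take all 18 GPU-h — 18 still needed.
Vendor 24 at 16: take all 16 GPU-h — 2 still needed.
Vendor Q at 20: take 2 of its 18 — requirement met.
Vendor 27: unused.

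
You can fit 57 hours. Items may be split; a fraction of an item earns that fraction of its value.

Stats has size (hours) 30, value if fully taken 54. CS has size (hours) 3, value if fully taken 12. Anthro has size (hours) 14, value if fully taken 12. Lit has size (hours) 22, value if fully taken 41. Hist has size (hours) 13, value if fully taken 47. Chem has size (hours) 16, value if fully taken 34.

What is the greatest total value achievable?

Rank by value-to-size ratio: CS 12/3≈4, Hist 47/13≈3.62, Chem 34/16≈2.12, Lit 41/22≈1.86, Stats 54/30≈1.8, Anthro 12/14≈0.857.
Take all of CS (3 hours, value 12) — 54 hours left.
Hist: take in full, 13 hours for value 47 — 41 left.
Chem: take in full, 16 hours for value 34 — 25 left.
All 22 hours of Lit fit (value 41) — 3 remain.
3 hours left: a 3/30 share of Stats gives 54×3/30 = 5.4.
Total value = 139.4.

139.4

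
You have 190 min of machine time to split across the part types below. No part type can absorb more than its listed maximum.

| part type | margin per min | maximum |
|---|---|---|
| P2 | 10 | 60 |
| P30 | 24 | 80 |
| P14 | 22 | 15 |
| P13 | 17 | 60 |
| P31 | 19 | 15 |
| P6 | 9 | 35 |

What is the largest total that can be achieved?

3755

Highest margin per min first: P30 24 > P14 22 > P31 19 > P13 17 > P2 10 > P6 9.
P30 takes 80 to reach its cap of 80 ; 110 left.
Give P14 15 to hit its cap of 15 ; 95 left.
P31 takes 15 to reach its cap of 15 ; 80 left.
P13 takes 60 to reach its cap of 60 ; 20 left.
P2: +20 (room for 60) → 20. Pool exhausted.
Total = 10×20 + 24×80 + 22×15 + 17×60 + 19×15 = 3755.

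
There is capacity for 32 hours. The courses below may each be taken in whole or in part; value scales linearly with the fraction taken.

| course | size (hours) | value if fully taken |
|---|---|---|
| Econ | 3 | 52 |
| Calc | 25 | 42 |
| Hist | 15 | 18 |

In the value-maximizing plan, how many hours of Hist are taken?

4

Best value per unit of size first: Econ 52/3≈17.3, Calc 42/25≈1.68, Hist 18/15≈1.2.
Take all of Econ (3 hours, value 52) — 29 hours left.
Calc: take in full, 25 hours for value 42 — 4 left.
Fill the last 4 hours with part of Hist: 4/15 of it earns 4.8.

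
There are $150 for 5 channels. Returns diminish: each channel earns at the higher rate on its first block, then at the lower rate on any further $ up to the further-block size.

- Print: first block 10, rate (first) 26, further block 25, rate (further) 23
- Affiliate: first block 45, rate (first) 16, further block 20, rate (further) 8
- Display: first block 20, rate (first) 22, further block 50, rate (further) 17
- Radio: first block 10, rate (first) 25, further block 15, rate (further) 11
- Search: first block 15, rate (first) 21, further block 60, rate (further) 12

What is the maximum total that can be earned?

Treat each block as its own option and order by rate: Print/tier1 26 > Radio/tier1 25 > Print/tier2 23 > Display/tier1 22 > Search/tier1 21 > Display/tier2 17 > Affiliate/tier1 16 > Search/tier2 12 > Radio/tier2 11 > Affiliate/tier2 8.
Print tier1 at 26: fill all 10 → 140 left.
Fill Radio tier1 block (10 at 25) → 130 left.
Print/tier2 (23): +25 → 105 left.
Display/tier1 (22): +20 → 85 left.
Search tier1 at 21: fill all 15 → 70 left.
Fill Display tier2 block (50 at 17) → 20 left.
Affiliate/tier1: +20 of 45 at 16; pool empty.
Total = 26×10 + 25×10 + 23×25 + 22×20 + 21×15 + 17×50 + 16×20 = 3010.

3010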